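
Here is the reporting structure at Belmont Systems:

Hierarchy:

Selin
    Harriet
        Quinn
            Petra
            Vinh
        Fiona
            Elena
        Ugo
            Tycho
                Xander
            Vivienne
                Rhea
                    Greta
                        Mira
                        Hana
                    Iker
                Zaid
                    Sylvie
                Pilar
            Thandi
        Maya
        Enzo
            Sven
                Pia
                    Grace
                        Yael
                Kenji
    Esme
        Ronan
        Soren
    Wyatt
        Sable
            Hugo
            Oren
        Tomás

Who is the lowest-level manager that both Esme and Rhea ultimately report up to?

Esme's chain of managers is Selin. Rhea's chain of managers is Vivienne, Ugo, Harriet, Selin. The first manager that appears in both chains is Selin.

Selin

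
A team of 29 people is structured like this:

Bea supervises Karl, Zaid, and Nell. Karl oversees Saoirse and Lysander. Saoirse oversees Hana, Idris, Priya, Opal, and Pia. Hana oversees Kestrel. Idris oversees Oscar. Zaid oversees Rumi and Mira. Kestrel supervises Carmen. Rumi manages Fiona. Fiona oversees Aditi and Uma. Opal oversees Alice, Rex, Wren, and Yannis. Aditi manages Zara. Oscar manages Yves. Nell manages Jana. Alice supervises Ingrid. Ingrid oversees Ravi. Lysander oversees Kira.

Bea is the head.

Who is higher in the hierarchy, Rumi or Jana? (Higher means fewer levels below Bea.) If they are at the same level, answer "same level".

Both Rumi and Jana are 2 levels below Bea.

same level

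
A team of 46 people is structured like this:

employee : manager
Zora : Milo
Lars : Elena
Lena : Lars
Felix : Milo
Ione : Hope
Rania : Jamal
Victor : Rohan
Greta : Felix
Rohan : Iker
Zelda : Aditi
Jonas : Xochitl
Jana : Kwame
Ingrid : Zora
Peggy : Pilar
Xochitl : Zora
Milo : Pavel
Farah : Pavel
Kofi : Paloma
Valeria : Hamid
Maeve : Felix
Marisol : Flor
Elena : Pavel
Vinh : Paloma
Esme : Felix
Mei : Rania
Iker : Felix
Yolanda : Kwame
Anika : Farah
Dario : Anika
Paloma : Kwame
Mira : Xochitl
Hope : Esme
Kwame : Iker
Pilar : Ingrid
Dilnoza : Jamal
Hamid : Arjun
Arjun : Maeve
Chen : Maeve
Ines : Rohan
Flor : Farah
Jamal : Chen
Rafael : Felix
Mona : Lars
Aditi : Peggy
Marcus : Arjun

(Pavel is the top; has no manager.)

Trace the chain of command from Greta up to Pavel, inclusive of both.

Greta reports to Felix. Felix reports to Milo. Milo reports to Pavel. Pavel is at the top.

Greta -> Felix -> Milo -> Pavel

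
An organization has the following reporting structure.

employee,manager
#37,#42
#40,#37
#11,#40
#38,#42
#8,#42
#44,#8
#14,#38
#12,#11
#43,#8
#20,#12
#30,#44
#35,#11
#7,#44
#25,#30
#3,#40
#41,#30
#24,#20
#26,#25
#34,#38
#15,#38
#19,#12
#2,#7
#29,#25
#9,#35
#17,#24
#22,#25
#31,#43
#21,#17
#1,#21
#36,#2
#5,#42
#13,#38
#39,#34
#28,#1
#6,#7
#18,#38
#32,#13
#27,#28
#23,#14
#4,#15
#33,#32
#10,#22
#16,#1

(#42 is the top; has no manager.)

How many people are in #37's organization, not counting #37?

15

#37 directly manages #40. Under #40: #3, #11, #35, #9, #12, #19, #20, #24, #17, #21, #1, #16, #28, #27 (14). That's 15 in total.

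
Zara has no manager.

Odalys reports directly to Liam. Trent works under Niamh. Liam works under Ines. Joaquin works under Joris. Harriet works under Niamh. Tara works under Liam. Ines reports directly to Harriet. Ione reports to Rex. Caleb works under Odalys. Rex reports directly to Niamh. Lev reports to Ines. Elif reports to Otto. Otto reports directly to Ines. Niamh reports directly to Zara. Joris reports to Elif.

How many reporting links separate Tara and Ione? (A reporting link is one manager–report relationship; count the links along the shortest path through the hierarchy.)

6

Tara is 4 levels below Niamh, and Ione is 2 levels below Niamh (their lowest common manager). The shortest path runs up from Tara to Niamh and back down to Ione: 4 + 2 = 6 links.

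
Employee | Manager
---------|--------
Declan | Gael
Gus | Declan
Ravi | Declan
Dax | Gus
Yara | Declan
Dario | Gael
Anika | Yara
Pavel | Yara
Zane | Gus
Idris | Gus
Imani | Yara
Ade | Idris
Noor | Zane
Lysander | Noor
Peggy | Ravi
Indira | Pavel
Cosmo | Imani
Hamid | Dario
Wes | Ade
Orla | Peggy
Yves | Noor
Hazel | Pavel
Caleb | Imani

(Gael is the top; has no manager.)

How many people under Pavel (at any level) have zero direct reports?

The people in Pavel's organization with no one reporting to them are Hazel, Indira. That is 2.

2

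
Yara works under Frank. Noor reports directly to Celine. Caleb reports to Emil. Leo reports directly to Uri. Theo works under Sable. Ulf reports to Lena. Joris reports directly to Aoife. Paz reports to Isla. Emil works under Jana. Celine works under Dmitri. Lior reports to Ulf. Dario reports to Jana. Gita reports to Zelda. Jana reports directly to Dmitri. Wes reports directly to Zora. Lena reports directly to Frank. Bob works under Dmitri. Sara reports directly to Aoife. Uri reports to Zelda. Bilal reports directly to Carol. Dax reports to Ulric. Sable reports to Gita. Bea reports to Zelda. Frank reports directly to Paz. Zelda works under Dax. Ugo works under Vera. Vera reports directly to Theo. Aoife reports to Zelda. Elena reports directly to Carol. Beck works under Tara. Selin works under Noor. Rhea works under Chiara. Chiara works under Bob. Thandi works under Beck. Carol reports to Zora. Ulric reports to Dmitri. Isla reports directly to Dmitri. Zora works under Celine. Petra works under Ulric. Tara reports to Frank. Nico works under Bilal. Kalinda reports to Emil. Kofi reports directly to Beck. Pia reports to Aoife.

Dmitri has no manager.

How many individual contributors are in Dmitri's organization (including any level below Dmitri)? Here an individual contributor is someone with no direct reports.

The people in Dmitri's organization with no one reporting to them are Rhea, Lior, Thandi, Kofi, Yara, Dario, Kalinda, Caleb, Selin, Wes, Elena, Nico, Petra, Bea, Joris, Sara, Pia, Leo, Ugo. That is 19.

19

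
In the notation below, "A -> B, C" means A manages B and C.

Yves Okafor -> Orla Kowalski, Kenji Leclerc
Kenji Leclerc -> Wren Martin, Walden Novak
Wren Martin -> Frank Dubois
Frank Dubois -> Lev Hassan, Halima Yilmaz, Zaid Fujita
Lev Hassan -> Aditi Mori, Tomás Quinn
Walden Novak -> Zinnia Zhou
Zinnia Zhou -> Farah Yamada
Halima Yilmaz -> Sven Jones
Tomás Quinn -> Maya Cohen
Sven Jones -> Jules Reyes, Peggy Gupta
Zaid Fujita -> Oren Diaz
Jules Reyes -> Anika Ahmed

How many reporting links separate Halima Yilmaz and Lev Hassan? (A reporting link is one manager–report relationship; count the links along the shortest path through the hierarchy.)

2

Halima Yilmaz is 1 level below Frank Dubois, and Lev Hassan is 1 level below Frank Dubois (their lowest common manager). The shortest path runs up from Halima Yilmaz to Frank Dubois and back down to Lev Hassan: 1 + 1 = 2 links.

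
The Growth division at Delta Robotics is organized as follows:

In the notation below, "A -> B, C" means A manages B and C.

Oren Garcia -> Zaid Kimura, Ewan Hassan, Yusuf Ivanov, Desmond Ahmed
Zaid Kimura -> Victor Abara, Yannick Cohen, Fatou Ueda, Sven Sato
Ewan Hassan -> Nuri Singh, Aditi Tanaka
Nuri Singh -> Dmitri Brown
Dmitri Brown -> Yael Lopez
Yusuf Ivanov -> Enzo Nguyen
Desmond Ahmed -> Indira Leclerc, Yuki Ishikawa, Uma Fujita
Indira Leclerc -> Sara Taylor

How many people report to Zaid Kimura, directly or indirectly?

4

Zaid Kimura directly manages Victor Abara, Yannick Cohen, Fatou Ueda, Sven Sato. Victor Abara has no reports. Yannick Cohen has no reports. Fatou Ueda has no reports. Sven Sato has no reports. So Zaid Kimura's organization is 4 direct reports plus everyone under them: 1 + 1 + 1 + 1 = 4.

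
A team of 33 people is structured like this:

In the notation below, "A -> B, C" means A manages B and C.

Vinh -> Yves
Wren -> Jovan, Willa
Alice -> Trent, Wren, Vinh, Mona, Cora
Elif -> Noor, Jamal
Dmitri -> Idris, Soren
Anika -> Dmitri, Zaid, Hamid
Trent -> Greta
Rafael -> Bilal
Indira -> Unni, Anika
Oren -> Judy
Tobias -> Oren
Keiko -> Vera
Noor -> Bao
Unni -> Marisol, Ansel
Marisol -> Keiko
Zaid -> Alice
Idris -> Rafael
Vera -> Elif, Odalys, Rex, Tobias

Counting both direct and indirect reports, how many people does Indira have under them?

32

Indira directly manages Unni, Anika. Under Unni: Ansel, Marisol, Keiko, Vera, Tobias, Oren, Judy, Rex, Odalys, Elif, Jamal, Noor, Bao (13). Under Anika: Hamid, Zaid, Alice, Cora, Mona, Vinh, Yves, Wren, Willa, Jovan, Trent, Greta, Dmitri, Soren, Idris, Rafael, Bilal (17). So Indira's organization is 2 direct reports plus everyone under them: 14 + 18 = 32.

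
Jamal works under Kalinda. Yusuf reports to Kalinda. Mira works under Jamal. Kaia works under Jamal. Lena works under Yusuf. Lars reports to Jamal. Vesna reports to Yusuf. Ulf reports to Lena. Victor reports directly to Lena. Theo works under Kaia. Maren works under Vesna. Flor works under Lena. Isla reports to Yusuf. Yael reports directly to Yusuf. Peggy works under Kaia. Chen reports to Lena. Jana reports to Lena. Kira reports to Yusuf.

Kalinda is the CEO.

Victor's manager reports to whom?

Yusuf

Victor reports to Lena, and Lena reports to Yusuf. So Victor's skip-level manager is Yusuf.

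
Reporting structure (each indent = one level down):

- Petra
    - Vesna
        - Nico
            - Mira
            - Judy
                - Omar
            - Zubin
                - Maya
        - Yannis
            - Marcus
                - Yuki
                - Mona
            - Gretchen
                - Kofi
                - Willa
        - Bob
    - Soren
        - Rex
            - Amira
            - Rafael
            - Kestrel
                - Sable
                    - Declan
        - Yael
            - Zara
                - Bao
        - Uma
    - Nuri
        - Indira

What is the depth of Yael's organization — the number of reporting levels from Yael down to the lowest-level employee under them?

2

The longest chain under Yael runs Yael → Zara → Bao, which is 2 levels below Yael.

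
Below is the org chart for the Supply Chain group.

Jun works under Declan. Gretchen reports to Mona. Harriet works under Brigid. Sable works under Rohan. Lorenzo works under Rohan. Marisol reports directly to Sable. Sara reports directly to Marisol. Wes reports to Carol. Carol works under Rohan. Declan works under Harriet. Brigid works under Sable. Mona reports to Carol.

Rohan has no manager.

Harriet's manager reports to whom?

Sable

Harriet reports to Brigid, and Brigid reports to Sable. So Harriet's skip-level manager is Sable.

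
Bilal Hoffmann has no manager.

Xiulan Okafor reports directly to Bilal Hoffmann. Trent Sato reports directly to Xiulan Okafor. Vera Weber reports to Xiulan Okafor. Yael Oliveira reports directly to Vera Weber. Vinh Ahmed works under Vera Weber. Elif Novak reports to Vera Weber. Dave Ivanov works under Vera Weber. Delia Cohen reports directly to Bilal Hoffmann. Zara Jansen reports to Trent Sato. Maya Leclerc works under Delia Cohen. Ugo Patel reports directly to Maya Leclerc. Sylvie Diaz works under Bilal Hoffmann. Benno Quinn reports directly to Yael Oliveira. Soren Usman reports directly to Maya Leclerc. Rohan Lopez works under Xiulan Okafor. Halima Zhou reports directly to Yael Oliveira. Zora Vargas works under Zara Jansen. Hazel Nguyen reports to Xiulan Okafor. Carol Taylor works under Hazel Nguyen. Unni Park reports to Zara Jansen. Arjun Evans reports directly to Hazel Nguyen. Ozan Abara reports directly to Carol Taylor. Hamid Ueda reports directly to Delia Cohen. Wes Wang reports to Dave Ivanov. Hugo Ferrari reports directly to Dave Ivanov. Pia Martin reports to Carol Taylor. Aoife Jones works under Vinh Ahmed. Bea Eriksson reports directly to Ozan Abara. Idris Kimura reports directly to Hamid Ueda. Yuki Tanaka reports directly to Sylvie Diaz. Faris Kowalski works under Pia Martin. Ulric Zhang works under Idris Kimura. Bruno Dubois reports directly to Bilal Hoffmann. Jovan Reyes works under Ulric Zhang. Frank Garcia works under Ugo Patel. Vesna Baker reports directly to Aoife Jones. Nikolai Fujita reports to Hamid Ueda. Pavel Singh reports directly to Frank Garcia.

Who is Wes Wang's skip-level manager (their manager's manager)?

Wes Wang reports to Dave Ivanov, and Dave Ivanov reports to Vera Weber. So Wes Wang's skip-level manager is Vera Weber.

Vera Weber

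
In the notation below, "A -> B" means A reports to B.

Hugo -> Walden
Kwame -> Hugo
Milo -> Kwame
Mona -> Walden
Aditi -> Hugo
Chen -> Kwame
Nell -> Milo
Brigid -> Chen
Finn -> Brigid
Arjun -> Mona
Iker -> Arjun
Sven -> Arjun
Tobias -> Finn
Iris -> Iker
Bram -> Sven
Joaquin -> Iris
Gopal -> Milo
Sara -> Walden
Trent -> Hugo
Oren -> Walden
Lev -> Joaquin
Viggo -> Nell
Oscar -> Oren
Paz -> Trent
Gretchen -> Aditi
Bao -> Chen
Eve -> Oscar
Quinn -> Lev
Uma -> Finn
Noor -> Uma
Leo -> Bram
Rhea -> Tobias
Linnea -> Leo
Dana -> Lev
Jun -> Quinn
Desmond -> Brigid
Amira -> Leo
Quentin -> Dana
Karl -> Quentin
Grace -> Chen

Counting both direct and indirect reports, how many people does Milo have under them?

Milo directly manages Nell, Gopal. Under Nell: Viggo (1). Gopal has no reports. So Milo's organization is 2 direct reports plus everyone under them: 2 + 1 = 3.

3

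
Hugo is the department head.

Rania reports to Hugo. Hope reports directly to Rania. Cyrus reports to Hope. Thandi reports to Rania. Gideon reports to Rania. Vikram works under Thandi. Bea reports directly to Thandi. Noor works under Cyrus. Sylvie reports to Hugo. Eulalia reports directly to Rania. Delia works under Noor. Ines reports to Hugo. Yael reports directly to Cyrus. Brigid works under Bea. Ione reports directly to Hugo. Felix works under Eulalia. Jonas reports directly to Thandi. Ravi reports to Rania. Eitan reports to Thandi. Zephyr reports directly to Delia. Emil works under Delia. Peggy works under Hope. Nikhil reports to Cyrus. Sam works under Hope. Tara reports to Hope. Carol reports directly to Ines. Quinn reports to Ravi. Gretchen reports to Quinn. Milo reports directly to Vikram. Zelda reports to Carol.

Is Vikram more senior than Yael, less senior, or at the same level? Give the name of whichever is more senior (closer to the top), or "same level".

Vikram

Vikram is 3 levels below Hugo; Yael is 4. Vikram is higher.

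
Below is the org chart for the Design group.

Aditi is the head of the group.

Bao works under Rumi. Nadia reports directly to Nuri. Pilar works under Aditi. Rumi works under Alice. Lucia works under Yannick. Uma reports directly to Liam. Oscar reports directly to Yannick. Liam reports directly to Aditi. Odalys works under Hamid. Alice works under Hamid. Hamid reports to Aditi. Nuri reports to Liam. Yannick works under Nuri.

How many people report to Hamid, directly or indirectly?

Hamid directly manages Alice, Odalys. Under Alice: Rumi, Bao (2). Odalys has no reports. So Hamid's organization is 2 direct reports plus everyone under them: 3 + 1 = 4.

4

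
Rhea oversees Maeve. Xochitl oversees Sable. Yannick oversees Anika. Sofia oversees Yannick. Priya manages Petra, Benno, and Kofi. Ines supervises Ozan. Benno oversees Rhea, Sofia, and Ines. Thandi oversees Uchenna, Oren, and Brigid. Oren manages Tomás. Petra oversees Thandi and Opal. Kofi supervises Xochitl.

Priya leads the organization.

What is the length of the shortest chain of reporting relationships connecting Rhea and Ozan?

3

Rhea is 1 level below Benno, and Ozan is 2 levels below Benno (their lowest common manager). The shortest path runs up from Rhea to Benno and back down to Ozan: 1 + 2 = 3 links.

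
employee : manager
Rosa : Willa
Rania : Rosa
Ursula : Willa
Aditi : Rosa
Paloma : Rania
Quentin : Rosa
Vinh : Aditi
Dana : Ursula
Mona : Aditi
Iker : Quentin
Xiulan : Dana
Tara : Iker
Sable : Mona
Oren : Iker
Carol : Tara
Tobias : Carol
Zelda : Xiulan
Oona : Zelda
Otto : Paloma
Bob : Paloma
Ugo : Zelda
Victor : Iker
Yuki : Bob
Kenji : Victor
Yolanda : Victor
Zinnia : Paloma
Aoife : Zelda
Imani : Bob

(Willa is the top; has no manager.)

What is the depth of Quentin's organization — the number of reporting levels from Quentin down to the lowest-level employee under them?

The longest chain under Quentin runs Quentin → Iker → Tara → Carol → Tobias, which is 4 levels below Quentin.

4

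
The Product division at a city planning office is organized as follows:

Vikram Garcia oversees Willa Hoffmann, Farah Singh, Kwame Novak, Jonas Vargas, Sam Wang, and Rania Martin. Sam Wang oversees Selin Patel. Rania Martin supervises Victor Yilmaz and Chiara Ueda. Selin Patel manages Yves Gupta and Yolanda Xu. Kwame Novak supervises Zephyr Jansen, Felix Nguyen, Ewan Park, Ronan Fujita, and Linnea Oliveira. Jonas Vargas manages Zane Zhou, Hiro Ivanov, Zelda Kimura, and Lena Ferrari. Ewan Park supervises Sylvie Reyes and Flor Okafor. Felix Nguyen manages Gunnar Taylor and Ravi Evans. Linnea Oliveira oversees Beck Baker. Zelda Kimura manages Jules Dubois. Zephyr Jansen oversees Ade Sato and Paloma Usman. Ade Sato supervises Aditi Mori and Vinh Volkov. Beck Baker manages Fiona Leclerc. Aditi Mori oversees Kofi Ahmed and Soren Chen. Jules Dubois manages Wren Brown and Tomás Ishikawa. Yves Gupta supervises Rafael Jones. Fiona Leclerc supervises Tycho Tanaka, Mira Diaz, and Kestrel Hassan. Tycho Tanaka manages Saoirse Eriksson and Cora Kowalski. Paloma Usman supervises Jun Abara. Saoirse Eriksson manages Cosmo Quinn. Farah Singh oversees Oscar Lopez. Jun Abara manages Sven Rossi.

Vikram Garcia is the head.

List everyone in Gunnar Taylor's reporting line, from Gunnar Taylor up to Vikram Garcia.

Gunnar Taylor -> Felix Nguyen -> Kwame Novak -> Vikram Garcia

Gunnar Taylor reports to Felix Nguyen. Felix Nguyen reports to Kwame Novak. Kwame Novak reports to Vikram Garcia. Vikram Garcia is at the top.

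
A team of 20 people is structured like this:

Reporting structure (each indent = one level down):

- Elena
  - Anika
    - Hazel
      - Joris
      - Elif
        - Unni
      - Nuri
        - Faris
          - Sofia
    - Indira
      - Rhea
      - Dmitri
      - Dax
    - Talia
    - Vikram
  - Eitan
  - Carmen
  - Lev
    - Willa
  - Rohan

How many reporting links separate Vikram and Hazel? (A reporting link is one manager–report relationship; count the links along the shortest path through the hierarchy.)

2

Vikram is 1 level below Anika, and Hazel is 1 level below Anika (their lowest common manager). The shortest path runs up from Vikram to Anika and back down to Hazel: 1 + 1 = 2 links.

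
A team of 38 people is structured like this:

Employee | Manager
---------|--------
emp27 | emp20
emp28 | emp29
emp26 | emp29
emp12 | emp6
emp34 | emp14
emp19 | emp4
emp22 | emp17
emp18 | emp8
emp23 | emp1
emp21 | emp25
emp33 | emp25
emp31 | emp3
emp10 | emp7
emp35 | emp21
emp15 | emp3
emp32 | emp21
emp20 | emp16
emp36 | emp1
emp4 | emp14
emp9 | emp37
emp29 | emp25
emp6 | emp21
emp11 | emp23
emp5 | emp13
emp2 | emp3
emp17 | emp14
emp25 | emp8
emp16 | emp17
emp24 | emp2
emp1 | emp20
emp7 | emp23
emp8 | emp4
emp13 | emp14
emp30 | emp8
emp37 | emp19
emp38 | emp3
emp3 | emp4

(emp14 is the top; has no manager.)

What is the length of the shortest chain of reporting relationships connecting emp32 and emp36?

10

emp32 is 5 levels below emp14, and emp36 is 5 levels below emp14 (their lowest common manager). The shortest path runs up from emp32 to emp14 and back down to emp36: 5 + 5 = 10 links.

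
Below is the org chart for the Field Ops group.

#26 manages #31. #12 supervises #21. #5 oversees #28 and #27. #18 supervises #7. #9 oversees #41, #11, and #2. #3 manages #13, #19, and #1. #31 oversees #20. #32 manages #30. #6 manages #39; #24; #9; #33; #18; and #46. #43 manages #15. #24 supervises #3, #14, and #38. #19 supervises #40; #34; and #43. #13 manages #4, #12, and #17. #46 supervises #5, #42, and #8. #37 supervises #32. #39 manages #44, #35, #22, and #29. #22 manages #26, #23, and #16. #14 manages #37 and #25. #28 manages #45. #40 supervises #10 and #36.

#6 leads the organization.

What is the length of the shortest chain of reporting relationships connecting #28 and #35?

5

#28 is 3 levels below #6, and #35 is 2 levels below #6 (their lowest common manager). The shortest path runs up from #28 to #6 and back down to #35: 3 + 2 = 5 links.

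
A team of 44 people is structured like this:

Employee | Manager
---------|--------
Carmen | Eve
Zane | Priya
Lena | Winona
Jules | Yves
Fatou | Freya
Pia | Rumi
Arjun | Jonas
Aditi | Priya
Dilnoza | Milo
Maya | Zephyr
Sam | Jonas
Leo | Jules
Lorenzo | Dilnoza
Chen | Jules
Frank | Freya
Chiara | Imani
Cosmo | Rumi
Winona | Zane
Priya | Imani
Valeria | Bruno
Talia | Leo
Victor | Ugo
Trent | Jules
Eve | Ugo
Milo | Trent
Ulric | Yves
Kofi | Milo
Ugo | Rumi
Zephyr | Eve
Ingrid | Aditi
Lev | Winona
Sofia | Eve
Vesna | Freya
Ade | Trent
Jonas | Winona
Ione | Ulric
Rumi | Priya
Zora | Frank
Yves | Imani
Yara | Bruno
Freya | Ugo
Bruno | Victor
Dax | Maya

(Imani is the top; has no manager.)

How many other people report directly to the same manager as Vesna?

Vesna reports to Freya. Freya's other direct reports are Frank, Fatou — 2 peers.

2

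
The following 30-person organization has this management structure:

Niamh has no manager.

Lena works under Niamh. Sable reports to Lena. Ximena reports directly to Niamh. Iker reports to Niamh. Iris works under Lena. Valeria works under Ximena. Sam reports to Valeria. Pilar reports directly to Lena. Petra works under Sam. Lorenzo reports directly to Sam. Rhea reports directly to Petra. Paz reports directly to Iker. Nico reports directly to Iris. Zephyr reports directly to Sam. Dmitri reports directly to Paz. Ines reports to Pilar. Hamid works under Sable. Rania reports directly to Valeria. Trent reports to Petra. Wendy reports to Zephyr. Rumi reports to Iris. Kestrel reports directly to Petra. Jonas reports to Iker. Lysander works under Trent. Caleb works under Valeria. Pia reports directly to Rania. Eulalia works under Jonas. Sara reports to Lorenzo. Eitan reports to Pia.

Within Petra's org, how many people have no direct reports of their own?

3

The people in Petra's organization with no one reporting to them are Kestrel, Lysander, Rhea. That is 3.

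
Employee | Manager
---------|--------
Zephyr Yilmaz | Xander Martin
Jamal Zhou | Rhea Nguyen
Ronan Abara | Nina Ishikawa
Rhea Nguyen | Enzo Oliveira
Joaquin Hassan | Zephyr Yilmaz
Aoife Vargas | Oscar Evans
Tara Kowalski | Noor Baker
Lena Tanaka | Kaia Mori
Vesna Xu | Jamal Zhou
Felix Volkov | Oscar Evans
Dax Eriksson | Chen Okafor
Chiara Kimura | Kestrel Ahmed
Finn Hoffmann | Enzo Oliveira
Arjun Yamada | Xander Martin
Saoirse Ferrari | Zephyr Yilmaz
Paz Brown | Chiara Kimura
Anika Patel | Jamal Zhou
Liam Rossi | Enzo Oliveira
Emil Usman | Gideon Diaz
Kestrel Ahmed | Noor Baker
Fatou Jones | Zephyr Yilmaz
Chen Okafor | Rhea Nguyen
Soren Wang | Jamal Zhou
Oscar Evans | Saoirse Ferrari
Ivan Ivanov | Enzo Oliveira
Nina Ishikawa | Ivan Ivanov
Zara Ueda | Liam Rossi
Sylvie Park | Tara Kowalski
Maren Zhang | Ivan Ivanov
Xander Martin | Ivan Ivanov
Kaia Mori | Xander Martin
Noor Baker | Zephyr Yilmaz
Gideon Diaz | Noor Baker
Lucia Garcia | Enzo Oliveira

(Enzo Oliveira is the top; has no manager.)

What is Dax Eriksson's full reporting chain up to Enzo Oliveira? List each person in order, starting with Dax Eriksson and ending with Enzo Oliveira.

Dax Eriksson -> Chen Okafor -> Rhea Nguyen -> Enzo Oliveira

Dax Eriksson reports to Chen Okafor. Chen Okafor reports to Rhea Nguyen. Rhea Nguyen reports to Enzo Oliveira. Enzo Oliveira is at the top.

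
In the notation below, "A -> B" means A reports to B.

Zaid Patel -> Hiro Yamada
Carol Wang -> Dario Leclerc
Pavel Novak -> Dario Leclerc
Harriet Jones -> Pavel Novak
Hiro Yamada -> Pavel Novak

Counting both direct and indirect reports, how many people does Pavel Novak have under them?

3

Pavel Novak directly manages Harriet Jones, Hiro Yamada. Harriet Jones has no reports. Under Hiro Yamada: Zaid Patel (1). So Pavel Novak's organization is 2 direct reports plus everyone under them: 1 + 2 = 3.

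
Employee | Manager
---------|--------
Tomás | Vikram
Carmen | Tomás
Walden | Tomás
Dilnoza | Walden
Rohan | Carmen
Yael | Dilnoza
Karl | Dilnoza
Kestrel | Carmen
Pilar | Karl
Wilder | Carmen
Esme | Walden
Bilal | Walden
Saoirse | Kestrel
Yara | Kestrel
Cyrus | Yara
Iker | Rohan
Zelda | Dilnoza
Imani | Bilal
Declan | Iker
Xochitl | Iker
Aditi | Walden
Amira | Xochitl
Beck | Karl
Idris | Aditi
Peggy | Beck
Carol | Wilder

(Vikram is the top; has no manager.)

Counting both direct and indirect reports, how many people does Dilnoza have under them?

6

Dilnoza directly manages Yael, Karl, Zelda. Yael has no reports. Under Karl: Beck, Peggy, Pilar (3). Zelda has no reports. So Dilnoza's organization is 3 direct reports plus everyone under them: 1 + 4 + 1 = 6.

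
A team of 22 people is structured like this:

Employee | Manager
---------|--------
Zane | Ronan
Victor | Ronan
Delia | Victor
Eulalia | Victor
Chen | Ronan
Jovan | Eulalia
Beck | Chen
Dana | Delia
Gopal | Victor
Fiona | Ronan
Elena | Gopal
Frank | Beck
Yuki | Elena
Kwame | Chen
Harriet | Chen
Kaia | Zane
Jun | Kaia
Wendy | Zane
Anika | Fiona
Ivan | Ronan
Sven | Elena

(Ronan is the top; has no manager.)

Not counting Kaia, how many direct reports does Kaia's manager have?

Kaia reports to Zane. Zane's other direct reports are Wendy — 1 peer.

1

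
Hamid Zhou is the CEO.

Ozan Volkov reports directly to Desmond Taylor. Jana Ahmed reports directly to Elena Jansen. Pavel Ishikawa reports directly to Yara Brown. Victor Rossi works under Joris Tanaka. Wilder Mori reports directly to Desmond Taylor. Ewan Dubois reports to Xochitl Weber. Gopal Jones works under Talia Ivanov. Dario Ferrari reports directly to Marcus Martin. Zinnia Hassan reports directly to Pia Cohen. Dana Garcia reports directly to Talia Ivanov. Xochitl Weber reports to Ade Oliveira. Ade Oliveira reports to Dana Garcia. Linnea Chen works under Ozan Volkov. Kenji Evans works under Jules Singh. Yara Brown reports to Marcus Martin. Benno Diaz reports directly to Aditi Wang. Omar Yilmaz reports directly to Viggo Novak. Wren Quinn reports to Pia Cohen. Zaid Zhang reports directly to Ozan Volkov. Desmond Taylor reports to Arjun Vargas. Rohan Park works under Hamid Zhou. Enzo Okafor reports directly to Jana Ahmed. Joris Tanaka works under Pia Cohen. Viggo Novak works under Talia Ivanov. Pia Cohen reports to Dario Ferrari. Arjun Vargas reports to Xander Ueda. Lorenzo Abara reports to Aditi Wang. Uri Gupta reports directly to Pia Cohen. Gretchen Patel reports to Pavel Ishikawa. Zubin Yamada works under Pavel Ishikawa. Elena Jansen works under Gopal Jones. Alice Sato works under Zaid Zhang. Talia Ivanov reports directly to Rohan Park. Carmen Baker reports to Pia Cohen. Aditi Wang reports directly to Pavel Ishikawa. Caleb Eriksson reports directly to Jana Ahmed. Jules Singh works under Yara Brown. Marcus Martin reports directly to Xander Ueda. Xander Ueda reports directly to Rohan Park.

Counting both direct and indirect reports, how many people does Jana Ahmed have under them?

2

Jana Ahmed directly manages Enzo Okafor, Caleb Eriksson. Enzo Okafor has no reports. Caleb Eriksson has no reports. So Jana Ahmed's organization is 2 direct reports plus everyone under them: 1 + 1 = 2.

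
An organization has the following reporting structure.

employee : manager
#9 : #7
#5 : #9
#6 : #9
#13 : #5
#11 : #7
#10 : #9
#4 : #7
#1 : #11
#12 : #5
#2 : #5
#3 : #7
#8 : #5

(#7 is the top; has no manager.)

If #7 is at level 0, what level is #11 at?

1

Chain from #11 up to #7: #11 → #7. That is 1 step up, so #11 is 1 level below #7.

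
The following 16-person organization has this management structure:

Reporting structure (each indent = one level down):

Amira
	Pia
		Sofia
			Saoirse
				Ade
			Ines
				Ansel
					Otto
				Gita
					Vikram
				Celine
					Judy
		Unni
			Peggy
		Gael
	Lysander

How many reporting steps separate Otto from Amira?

5

Chain from Otto up to Amira: Otto → Ansel → Ines → Sofia → Pia → Amira. That is 5 steps up, so Otto is 5 levels below Amira.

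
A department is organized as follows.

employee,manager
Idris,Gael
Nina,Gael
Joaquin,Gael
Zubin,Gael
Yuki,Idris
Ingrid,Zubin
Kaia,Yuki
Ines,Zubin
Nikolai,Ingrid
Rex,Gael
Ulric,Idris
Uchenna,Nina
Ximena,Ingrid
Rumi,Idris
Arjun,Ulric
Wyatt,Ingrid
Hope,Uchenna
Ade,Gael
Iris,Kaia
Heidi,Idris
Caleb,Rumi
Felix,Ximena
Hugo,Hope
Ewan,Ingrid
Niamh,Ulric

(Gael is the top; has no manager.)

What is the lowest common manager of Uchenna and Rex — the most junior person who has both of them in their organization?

Uchenna's chain of managers is Nina, Gael. Rex's chain of managers is Gael. The first manager that appears in both chains is Gael.

Gael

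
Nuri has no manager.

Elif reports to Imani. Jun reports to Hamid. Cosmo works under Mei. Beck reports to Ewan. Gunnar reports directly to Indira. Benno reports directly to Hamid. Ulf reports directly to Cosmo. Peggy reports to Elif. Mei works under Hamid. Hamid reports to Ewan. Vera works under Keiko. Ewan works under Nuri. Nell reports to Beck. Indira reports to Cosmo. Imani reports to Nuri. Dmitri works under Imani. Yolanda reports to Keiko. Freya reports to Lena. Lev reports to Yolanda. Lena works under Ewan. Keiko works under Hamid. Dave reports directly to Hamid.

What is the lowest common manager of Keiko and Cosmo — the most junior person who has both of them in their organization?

Keiko's chain of managers is Hamid, Ewan, Nuri. Cosmo's chain of managers is Mei, Hamid, Ewan, Nuri. The first manager that appears in both chains is Hamid.

Hamid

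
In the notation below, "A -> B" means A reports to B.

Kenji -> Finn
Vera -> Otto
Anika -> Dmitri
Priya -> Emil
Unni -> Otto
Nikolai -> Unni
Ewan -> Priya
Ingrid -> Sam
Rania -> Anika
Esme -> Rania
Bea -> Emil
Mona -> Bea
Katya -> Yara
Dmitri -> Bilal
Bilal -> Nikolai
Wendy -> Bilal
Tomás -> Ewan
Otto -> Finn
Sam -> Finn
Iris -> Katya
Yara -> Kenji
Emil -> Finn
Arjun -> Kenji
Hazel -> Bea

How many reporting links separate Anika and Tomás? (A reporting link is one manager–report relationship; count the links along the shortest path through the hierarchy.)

10

Anika is 6 levels below Finn, and Tomás is 4 levels below Finn (their lowest common manager). The shortest path runs up from Anika to Finn and back down to Tomás: 6 + 4 = 10 links.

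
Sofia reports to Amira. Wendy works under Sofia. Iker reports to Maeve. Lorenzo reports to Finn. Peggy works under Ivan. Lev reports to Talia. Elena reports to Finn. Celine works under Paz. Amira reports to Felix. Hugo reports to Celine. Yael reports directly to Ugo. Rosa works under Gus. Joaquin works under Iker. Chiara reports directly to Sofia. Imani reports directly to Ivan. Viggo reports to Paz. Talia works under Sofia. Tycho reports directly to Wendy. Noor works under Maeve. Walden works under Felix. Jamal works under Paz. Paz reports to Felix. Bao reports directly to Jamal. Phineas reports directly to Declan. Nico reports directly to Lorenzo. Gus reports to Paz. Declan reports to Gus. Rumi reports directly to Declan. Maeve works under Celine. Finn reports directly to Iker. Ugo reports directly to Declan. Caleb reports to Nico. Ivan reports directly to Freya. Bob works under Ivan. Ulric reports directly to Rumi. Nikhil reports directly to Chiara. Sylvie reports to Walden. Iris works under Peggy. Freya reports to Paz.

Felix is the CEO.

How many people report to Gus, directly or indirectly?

7

Gus directly manages Declan, Rosa. Under Declan: Rumi, Ulric, Ugo, Yael, Phineas (5). Rosa has no reports. So Gus's organization is 2 direct reports plus everyone under them: 6 + 1 = 7.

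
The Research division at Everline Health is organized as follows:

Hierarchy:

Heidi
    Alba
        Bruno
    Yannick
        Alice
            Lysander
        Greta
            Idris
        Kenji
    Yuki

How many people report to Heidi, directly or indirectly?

9

Heidi directly manages Alba, Yannick, Yuki. Under Alba: Bruno (1). Under Yannick: Kenji, Greta, Idris, Alice, Lysander (5). Yuki has no reports. So Heidi's organization is 3 direct reports plus everyone under them: 2 + 6 + 1 = 9.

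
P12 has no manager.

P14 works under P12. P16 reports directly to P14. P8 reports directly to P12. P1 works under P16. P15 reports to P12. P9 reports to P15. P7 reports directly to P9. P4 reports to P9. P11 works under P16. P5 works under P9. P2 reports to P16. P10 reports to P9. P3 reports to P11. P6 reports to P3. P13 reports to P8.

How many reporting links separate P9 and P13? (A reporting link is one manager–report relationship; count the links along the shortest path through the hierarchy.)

P9 is 2 levels below P12, and P13 is 2 levels below P12 (their lowest common manager). The shortest path runs up from P9 to P12 and back down to P13: 2 + 2 = 4 links.

4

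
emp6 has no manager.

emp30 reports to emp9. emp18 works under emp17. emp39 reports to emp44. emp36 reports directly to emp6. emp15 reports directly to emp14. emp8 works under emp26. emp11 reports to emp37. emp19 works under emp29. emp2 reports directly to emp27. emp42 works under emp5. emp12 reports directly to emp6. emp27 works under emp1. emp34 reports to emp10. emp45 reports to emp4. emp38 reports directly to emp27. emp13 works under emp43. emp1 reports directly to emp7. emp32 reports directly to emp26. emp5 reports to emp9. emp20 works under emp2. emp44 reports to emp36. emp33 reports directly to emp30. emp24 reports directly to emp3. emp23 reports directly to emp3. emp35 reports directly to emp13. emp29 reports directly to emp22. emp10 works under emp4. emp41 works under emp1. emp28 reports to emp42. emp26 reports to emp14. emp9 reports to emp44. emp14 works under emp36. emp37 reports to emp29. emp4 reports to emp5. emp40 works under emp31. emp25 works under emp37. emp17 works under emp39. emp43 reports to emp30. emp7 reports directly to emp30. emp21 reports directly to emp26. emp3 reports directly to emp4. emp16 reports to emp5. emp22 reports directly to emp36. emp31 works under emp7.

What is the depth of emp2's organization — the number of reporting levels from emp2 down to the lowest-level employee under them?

1

The longest chain under emp2 runs emp2 → emp20, which is 1 level below emp2.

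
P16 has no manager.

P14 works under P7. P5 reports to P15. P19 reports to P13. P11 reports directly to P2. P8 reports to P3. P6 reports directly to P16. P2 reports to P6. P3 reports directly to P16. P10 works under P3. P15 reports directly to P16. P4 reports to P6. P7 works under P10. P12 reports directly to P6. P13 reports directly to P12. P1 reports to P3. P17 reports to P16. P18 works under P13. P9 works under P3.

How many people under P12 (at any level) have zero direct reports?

The people in P12's organization with no one reporting to them are P19, P18. That is 2.

2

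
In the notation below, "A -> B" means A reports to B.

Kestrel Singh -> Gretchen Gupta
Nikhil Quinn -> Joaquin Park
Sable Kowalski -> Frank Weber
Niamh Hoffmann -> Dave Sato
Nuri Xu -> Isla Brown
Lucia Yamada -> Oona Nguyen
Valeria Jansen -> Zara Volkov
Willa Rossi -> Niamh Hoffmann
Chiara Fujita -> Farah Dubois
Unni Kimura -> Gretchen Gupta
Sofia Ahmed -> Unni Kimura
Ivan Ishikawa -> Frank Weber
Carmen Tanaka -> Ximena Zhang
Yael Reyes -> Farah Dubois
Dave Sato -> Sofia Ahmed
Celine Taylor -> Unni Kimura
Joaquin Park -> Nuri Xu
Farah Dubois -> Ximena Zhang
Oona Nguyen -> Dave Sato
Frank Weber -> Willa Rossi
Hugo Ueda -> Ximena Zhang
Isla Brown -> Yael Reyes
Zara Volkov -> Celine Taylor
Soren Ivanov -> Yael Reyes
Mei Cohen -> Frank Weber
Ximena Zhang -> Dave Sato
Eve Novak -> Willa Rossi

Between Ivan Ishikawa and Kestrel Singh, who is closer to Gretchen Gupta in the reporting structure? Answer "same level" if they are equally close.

Ivan Ishikawa is 7 levels below Gretchen Gupta; Kestrel Singh is 1. Kestrel Singh is higher.

Kestrel Singh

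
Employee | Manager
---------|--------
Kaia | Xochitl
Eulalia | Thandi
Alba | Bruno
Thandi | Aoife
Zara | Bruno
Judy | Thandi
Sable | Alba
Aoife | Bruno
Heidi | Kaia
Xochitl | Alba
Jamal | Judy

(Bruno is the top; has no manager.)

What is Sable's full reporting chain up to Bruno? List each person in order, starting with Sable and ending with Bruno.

Sable -> Alba -> Bruno

Sable reports to Alba. Alba reports to Bruno. Bruno is at the top.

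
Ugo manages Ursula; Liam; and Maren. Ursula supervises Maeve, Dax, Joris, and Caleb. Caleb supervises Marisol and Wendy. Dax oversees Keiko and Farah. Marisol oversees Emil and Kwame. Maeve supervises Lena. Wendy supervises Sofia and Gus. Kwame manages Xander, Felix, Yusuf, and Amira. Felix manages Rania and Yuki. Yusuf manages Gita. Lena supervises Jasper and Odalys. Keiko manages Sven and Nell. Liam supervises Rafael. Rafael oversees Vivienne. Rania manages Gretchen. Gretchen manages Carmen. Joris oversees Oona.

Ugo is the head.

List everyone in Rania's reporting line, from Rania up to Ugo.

Rania -> Felix -> Kwame -> Marisol -> Caleb -> Ursula -> Ugo

Rania reports to Felix. Felix reports to Kwame. Kwame reports to Marisol. Marisol reports to Caleb. Caleb reports to Ursula. Ursula reports to Ugo. Ugo is at the top.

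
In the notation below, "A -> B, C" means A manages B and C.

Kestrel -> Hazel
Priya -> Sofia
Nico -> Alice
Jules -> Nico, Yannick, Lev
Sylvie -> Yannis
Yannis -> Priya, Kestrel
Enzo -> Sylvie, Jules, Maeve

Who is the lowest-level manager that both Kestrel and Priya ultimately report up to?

Kestrel's chain of managers is Yannis, Sylvie, Enzo. Priya's chain of managers is Yannis, Sylvie, Enzo. The first manager that appears in both chains is Yannis.

Yannis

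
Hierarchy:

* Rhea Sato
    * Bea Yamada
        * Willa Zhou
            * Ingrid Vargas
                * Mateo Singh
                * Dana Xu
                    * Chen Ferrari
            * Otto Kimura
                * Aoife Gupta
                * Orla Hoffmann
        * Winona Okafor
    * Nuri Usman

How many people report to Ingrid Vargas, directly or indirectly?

3

Ingrid Vargas directly manages Mateo Singh, Dana Xu. Mateo Singh has no reports. Under Dana Xu: Chen Ferrari (1). So Ingrid Vargas's organization is 2 direct reports plus everyone under them: 1 + 2 = 3.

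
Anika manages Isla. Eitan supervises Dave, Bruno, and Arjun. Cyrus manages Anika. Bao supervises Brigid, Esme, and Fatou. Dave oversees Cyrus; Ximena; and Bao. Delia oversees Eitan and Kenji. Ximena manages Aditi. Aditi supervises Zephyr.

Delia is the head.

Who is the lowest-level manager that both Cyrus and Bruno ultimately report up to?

Cyrus's chain of managers is Dave, Eitan, Delia. Bruno's chain of managers is Eitan, Delia. The first manager that appears in both chains is Eitan.

Eitan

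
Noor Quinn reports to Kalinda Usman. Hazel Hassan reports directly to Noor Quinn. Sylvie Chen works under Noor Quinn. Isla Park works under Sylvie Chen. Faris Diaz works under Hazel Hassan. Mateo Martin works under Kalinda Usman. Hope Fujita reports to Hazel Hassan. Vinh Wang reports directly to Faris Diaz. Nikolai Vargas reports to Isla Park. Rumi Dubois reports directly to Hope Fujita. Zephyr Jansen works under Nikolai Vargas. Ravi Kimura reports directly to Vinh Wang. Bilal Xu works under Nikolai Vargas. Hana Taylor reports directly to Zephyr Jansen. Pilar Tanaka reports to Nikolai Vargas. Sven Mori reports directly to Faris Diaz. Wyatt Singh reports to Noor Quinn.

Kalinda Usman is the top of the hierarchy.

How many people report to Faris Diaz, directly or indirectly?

3

Faris Diaz directly manages Vinh Wang, Sven Mori. Under Vinh Wang: Ravi Kimura (1). Sven Mori has no reports. So Faris Diaz's organization is 2 direct reports plus everyone under them: 2 + 1 = 3.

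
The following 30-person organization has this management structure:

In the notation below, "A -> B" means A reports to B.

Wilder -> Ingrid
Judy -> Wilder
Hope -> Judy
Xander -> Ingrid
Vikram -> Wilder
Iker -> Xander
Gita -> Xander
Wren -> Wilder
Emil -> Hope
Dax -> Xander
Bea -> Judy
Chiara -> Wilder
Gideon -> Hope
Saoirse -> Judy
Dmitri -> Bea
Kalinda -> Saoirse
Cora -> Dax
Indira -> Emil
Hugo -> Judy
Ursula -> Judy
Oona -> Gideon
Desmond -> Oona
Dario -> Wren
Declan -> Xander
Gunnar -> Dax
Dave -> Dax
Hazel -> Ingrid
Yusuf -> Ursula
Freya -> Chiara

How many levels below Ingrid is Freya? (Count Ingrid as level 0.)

Chain from Freya up to Ingrid: Freya → Chiara → Wilder → Ingrid. That is 3 steps up, so Freya is 3 levels below Ingrid.

3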